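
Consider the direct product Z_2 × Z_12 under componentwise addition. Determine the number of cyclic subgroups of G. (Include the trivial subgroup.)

12

Group the elements of G by the cyclic subgroup they generate; each cyclic subgroup of order d accounts for φ(d) elements.
Cyclic subgroups by order — order 1: 1; order 2: 3; order 3: 1; order 4: 2; order 6: 3; order 12: 2.
Total: 12.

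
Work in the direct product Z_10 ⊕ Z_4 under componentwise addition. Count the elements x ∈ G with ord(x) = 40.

0

An element (a,b) has order lcm(ord(a), ord(b)); count pairs with lcm equal to 40.
Enumerating gives 0 such elements.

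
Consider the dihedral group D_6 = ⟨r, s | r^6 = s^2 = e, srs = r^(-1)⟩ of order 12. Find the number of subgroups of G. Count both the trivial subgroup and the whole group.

16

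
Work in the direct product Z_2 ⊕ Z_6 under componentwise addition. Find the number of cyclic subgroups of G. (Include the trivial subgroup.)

A cyclic subgroup of order d is generated by each of its φ(d) elements of order d, so the cyclic subgroups of order d number (#elements of order d)/φ(d).
Cyclic subgroups by order — order 1: 1; order 2: 3; order 3: 1; order 6: 3.
Total: 8.

8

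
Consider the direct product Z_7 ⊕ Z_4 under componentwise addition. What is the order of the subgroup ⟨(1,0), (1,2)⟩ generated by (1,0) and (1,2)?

|⟨(1,0)⟩| = 7 and |⟨(1,2)⟩| = 14, so |H| is a multiple of lcm(7, 14) = 14 and divides |G| = 28.
Closing under the operation: H = {(0,0), (0,2), (1,0), (1,2), (2,0), (2,2), (3,0), (3,2), (4,0), (4,2), (5,0), (5,2), (6,0), (6,2)}, so |H| = 14.

14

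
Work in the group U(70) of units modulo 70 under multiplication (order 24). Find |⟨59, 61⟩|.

|⟨59⟩| = 6 and |⟨61⟩| = 6, so |H| is a multiple of lcm(6, 6) = 6 and divides |G| = 24.
Closing under the operation: H = {1, 9, 11, 19, 29, 31, 39, 41, 51, 59, 61, 69}, so |H| = 12.

12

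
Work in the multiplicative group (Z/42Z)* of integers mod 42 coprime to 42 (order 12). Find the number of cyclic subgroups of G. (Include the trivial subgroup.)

8

Group the elements of G by the cyclic subgroup they generate; each cyclic subgroup of order d accounts for φ(d) elements.
Cyclic subgroups by order — order 1: 1; order 2: 3; order 3: 1; order 6: 3.
Total: 8.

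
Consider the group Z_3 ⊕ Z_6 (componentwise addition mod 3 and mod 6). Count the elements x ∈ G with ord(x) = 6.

8

An element (a,b) has order lcm(ord(a), ord(b)); count pairs with lcm equal to 6.
Enumerating gives 8 such elements.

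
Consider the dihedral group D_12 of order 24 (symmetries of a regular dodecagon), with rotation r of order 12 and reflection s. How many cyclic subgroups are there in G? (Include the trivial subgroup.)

Each element a generates a cyclic subgroup ⟨a⟩; distinct elements may generate the same one (a cyclic group of order d has φ(d) generators).
Cyclic subgroups by order — order 1: 1; order 2: 13; order 3: 1; order 4: 1; order 6: 1; order 12: 1.
Total: 18.

18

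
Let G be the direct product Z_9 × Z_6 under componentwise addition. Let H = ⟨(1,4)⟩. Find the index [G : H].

6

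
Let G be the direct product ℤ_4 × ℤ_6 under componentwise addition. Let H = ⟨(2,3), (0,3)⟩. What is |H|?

|⟨(2,3)⟩| = 2 and |⟨(0,3)⟩| = 2, so |H| is a multiple of lcm(2, 2) = 2 and divides |G| = 24.
Closing under the operation: H = {(0,0), (0,3), (2,0), (2,3)}, so |H| = 4.

4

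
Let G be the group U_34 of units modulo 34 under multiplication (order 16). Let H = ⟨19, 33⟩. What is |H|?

|⟨19⟩| = 8 and |⟨33⟩| = 2, so |H| is a multiple of lcm(8, 2) = 8 and divides |G| = 16.
Closing under the operation: H = {1, 9, 13, 15, 19, 21, 25, 33}, so |H| = 8.

8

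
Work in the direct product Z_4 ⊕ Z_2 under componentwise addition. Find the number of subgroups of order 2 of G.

|G| = 8 and 2 | 8, so subgroups of order 2 are possible by Lagrange.
The subgroups of order 2 are: {(0,0), (0,1)}; {(0,0), (2,0)}; {(0,0), (2,1)}.
So G has 3 subgroups of order 2.

3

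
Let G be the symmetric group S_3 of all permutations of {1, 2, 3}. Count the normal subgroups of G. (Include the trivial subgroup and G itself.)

G has 6 subgroups. Checking conjugation-invariance by order — order 1: 1/1 normal; order 2: 0/3 normal; order 3: 1/1 normal; order 6: 1/1 normal.
Total normal subgroups: 3.

3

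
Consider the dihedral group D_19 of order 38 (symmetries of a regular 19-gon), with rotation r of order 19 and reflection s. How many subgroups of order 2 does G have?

|G| = 38 and 2 | 38, so subgroups of order 2 are possible by Lagrange.
The subgroups of order 2 are: {e, r^10s}; {e, r^11s}; {e, r^12s}; {e, r^13s}; … (19 in all).
So G has 19 subgroups of order 2.

19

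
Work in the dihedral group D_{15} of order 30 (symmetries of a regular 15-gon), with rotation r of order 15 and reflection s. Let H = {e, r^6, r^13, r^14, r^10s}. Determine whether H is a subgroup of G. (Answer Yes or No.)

No

r^6 ∈ H but its inverse r^9 ∉ H, so H is not a subgroup.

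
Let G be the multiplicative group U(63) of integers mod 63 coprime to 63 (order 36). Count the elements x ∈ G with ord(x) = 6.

24

Enumerating element orders in G gives 24 elements of order 6.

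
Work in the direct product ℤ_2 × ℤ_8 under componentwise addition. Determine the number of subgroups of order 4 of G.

|G| = 16 and 4 | 16, so subgroups of order 4 are possible by Lagrange.
The subgroups of order 4 are: {(0,0), (0,2), (0,4), (0,6)}; {(0,0), (0,4), (1,0), (1,4)}; {(0,0), (0,4), (1,2), (1,6)}.
So G has 3 subgroups of order 4.

3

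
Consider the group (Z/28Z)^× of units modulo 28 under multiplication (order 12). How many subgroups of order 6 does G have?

3

|G| = 12 and 6 | 12, so subgroups of order 6 are possible by Lagrange.
The subgroups of order 6 are: {1, 9, 11, 15, 23, 25}; {1, 5, 9, 13, 17, 25}; {1, 3, 9, 19, 25, 27}.
So G has 3 subgroups of order 6.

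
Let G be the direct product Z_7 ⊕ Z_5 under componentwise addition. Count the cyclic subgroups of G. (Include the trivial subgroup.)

Each element a generates a cyclic subgroup ⟨a⟩; distinct elements may generate the same one (a cyclic group of order d has φ(d) generators).
Cyclic subgroups by order — order 1: 1; order 5: 1; order 7: 1; order 35: 1.
Total: 4.

4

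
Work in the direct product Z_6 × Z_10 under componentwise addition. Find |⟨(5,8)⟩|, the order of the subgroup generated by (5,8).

30

The order of (5,8) in Z_6 × Z_10 is lcm(ord(5) in Z_6, ord(8) in Z_10).
ord(5) = 6 and ord(8) = 5, so |⟨(5,8)⟩| = lcm(6, 5) = 30.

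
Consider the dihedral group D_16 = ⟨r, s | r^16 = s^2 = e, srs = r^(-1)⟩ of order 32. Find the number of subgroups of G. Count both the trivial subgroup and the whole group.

36

|G| = 32, so by Lagrange every subgroup order divides 32. Divisors: 1, 2, 4, 8, 16, 32.
Subgroups by order — order 1: 1; order 2: 17; order 4: 9; order 8: 5; order 16: 3; order 32: 1.
Total: 1 + 17 + 9 + 5 + 3 + 1 = 36.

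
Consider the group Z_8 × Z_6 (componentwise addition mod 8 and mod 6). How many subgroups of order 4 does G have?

|G| = 48 and 4 | 48, so subgroups of order 4 are possible by Lagrange.
The subgroups of order 4 are: {(0,0), (0,3), (4,0), (4,3)}; {(0,0), (2,0), (4,0), (6,0)}; {(0,0), (2,3), (4,0), (6,3)}.
So G has 3 subgroups of order 4.

3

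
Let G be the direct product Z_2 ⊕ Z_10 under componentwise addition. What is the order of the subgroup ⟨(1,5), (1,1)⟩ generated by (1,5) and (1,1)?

|⟨(1,5)⟩| = 2 and |⟨(1,1)⟩| = 10, so |H| is a multiple of lcm(2, 10) = 10 and divides |G| = 20.
Closing under the operation: H = {(0,0), (0,2), (0,4), (0,6), (0,8), (1,1), (1,3), (1,5), (1,7), (1,9)}, so |H| = 10.

10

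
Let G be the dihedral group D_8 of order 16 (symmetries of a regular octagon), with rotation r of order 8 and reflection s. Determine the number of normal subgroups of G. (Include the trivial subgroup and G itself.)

7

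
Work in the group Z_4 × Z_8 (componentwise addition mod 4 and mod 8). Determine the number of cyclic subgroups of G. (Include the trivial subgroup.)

14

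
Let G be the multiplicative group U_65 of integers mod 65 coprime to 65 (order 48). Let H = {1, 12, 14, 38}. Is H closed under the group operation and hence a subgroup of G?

|H| = 4 divides |G| = 48, consistent with Lagrange.
H contains the identity, every element's inverse is in H, and H is closed under ·: it is a subgroup.
In fact H = ⟨38⟩.

Yes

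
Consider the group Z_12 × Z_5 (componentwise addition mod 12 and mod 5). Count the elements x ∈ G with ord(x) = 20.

8

An element (a,b) has order lcm(ord(a), ord(b)); count pairs with lcm equal to 20.
Enumerating gives 8 such elements.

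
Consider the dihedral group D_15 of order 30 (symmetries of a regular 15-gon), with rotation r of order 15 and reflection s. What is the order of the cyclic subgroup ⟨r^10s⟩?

Computing powers of r^10s: the smallest k with (r^10s)^k = e is k = 2.

2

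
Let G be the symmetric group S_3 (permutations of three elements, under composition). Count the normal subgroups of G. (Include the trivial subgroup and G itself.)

3

G has 6 subgroups. Checking conjugation-invariance by order — order 1: 1/1 normal; order 2: 0/3 normal; order 3: 1/1 normal; order 6: 1/1 normal.
Total normal subgroups: 3.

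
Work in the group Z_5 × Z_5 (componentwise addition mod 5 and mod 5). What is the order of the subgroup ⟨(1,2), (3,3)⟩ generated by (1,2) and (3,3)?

25

|⟨(1,2)⟩| = 5 and |⟨(3,3)⟩| = 5, so |H| is a multiple of lcm(5, 5) = 5 and divides |G| = 25.
Closing {(1,2), (3,3)} under the group operation gives all of G, so |H| = 25.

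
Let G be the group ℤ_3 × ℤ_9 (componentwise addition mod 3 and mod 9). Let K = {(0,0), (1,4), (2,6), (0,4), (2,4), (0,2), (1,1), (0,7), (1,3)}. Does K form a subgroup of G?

(2,4) ∈ K but its inverse (1,5) ∉ K, so K is not a subgroup.

No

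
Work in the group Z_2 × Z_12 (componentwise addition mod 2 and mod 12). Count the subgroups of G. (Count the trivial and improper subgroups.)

16

|G| = 24, so by Lagrange every subgroup order divides 24. Divisors: 1, 2, 3, 4, 6, 8, 12, 24.
Subgroups by order — order 1: 1; order 2: 3; order 3: 1; order 4: 3; order 6: 3; order 8: 1; order 12: 3; order 24: 1.
Total: 1 + 3 + 1 + 3 + 3 + 1 + 3 + 1 = 16.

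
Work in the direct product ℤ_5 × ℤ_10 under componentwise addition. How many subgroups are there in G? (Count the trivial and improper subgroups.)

|G| = 50, so by Lagrange every subgroup order divides 50. Divisors: 1, 2, 5, 10, 25, 50.
Subgroups by order — order 1: 1; order 2: 1; order 5: 6; order 10: 6; order 25: 1; order 50: 1.
Total: 1 + 1 + 6 + 6 + 1 + 1 = 16.

16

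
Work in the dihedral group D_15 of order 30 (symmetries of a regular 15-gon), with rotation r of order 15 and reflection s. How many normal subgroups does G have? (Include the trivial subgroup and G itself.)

5

G has 28 subgroups. Checking conjugation-invariance by order — order 1: 1/1 normal; order 2: 0/15 normal; order 3: 1/1 normal; order 5: 1/1 normal; order 6: 0/5 normal; order 10: 0/3 normal; order 15: 1/1 normal; order 30: 1/1 normal.
Total normal subgroups: 5.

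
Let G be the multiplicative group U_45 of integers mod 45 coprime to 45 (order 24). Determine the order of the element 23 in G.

Compute successive powers of 23 mod 45: 23, 34, 17, 31, 38, 19, 32, 16, …; 23^12 ≡ 1 (mod 45).
So |⟨23⟩| = 12.

12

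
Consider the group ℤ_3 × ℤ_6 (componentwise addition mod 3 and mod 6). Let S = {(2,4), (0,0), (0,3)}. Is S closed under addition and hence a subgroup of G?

(2,4) ∈ S but its inverse (1,2) ∉ S, so S is not a subgroup.

No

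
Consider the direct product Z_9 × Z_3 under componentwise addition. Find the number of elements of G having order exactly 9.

18

An element (a,b) has order lcm(ord(a), ord(b)); count pairs with lcm equal to 9.
Enumerating gives 18 such elements.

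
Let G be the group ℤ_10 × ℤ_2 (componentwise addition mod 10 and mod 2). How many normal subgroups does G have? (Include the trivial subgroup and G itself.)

G is abelian, so every subgroup is normal.
G has 10 subgroups in total, hence 10 normal subgroups.

10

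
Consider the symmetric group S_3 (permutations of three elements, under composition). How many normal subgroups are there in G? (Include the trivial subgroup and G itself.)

3

G has 6 subgroups. Checking conjugation-invariance by order — order 1: 1/1 normal; order 2: 0/3 normal; order 3: 1/1 normal; order 6: 1/1 normal.
Total normal subgroups: 3.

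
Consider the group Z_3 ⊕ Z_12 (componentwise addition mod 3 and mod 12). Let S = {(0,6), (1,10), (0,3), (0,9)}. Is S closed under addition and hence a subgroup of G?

The identity (0,0) ∉ S, so S is not a subgroup.

No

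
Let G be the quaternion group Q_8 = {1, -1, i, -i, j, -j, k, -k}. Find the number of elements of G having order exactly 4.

The elements of order 4 are: i, -i, j, -j, k, -k.
That's 6.

6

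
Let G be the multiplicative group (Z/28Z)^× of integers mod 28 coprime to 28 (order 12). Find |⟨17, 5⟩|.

|⟨17⟩| = 6 and |⟨5⟩| = 6, so |H| is a multiple of lcm(6, 6) = 6 and divides |G| = 12.
Closing under the operation: H = {1, 5, 9, 13, 17, 25}, so |H| = 6.

6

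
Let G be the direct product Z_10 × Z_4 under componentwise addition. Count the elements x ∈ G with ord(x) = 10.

12

An element (a,b) has order lcm(ord(a), ord(b)); count pairs with lcm equal to 10.
Enumerating gives 12 such elements.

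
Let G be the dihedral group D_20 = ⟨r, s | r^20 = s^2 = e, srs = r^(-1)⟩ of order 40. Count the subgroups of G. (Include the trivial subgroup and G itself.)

48

|G| = 40, so by Lagrange every subgroup order divides 40. Divisors: 1, 2, 4, 5, 8, 10, 20, 40.
Subgroups by order — order 1: 1; order 2: 21; order 4: 11; order 5: 1; order 8: 5; order 10: 5; order 20: 3; order 40: 1.
Total: 1 + 21 + 11 + 1 + 5 + 5 + 3 + 1 = 48.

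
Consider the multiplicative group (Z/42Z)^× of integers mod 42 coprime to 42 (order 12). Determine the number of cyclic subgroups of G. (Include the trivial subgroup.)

Group the elements of G by the cyclic subgroup they generate; each cyclic subgroup of order d accounts for φ(d) elements.
Cyclic subgroups by order — order 1: 1; order 2: 3; order 3: 1; order 6: 3.
Total: 8.

8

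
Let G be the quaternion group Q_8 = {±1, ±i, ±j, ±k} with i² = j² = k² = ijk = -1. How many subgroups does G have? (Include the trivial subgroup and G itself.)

|G| = 8, so by Lagrange every subgroup order divides 8. Divisors: 1, 2, 4, 8.
Subgroups by order — order 1: 1; order 2: 1; order 4: 3; order 8: 1.
Total: 1 + 1 + 3 + 1 = 6.

6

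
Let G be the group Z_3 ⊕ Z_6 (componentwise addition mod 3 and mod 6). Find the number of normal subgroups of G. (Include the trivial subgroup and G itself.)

G is abelian, so every subgroup is normal.
G has 12 subgroups in total, hence 12 normal subgroups.

12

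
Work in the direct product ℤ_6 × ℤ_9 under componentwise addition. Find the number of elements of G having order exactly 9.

18

An element (a,b) has order lcm(ord(a), ord(b)); count pairs with lcm equal to 9.
Enumerating gives 18 such elements.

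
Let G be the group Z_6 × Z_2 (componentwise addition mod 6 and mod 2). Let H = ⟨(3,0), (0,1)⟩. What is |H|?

|⟨(3,0)⟩| = 2 and |⟨(0,1)⟩| = 2, so |H| is a multiple of lcm(2, 2) = 2 and divides |G| = 12.
Closing under the operation: H = {(0,0), (0,1), (3,0), (3,1)}, so |H| = 4.

4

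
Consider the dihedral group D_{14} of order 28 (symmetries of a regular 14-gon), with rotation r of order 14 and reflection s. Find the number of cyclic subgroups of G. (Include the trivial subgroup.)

18

Each element a generates a cyclic subgroup ⟨a⟩; distinct elements may generate the same one (a cyclic group of order d has φ(d) generators).
Cyclic subgroups by order — order 1: 1; order 2: 15; order 7: 1; order 14: 1.
Total: 18.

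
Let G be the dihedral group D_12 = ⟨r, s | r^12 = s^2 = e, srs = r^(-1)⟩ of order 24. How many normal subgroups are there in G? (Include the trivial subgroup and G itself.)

G has 34 subgroups. Checking conjugation-invariance by order — order 1: 1/1 normal; order 2: 1/13 normal; order 3: 1/1 normal; order 4: 1/7 normal; order 6: 1/5 normal; order 8: 0/3 normal; order 12: 3/3 normal; order 24: 1/1 normal.
Total normal subgroups: 9.

9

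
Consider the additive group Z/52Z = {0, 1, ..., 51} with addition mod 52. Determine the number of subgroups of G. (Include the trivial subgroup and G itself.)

Subgroups of the cyclic group Z/52Z correspond bijectively to divisors of 52.
Divisors of 52: 1, 2, 4, 13, 26, 52.
So Z/52Z has 6 subgroups.

6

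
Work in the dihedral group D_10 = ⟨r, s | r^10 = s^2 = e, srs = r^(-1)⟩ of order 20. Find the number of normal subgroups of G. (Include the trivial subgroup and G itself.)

7

G has 22 subgroups. Checking conjugation-invariance by order — order 1: 1/1 normal; order 2: 1/11 normal; order 4: 0/5 normal; order 5: 1/1 normal; order 10: 3/3 normal; order 20: 1/1 normal.
Total normal subgroups: 7.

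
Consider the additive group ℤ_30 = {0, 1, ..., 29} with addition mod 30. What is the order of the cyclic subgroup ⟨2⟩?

In ℤ_30, the order of an element a is n/gcd(a, n).
gcd(2, 30) = 2, so |⟨2⟩| = 30/2 = 15.

15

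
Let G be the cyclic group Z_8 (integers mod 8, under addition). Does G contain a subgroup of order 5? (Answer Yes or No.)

No

5 does not divide |G| = 8, so by Lagrange no subgroup of order 5 exists.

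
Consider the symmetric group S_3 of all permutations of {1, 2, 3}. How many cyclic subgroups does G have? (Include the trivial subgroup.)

5

Group the elements of G by the cyclic subgroup they generate; each cyclic subgroup of order d accounts for φ(d) elements.
Cyclic subgroups by order — order 1: 1; order 2: 3; order 3: 1.
Total: 5.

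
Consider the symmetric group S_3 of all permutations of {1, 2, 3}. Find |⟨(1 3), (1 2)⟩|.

6

|⟨(1 3)⟩| = 2 and |⟨(1 2)⟩| = 2, so |H| is a multiple of lcm(2, 2) = 2 and divides |G| = 6.
Closing {(1 3), (1 2)} under the group operation gives all of G, so |H| = 6.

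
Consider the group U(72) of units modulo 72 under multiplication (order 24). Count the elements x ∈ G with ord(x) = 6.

14

Enumerating element orders in G gives 14 elements of order 6.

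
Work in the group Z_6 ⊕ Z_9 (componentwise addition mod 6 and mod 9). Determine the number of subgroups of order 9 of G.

|G| = 54 and 9 | 54, so subgroups of order 9 are possible by Lagrange.
The subgroups of order 9 are: {(0,0), (0,1), (0,2), (0,3), (0,4), (0,5), (0,6), (0,7), (0,8)}; {(0,0), (0,3), (0,6), (2,0), (2,3), (2,6), (4,0), (4,3), (4,6)}; {(0,0), (0,3), (0,6), (2,1), (2,4), (2,7), (4,2), (4,5), (4,8)}; {(0,0), (0,3), (0,6), (2,2), (2,5), (2,8), (4,1), (4,4), (4,7)}.
So G has 4 subgroups of order 9.

4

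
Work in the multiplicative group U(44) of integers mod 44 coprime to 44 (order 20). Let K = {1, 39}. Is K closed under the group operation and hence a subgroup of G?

No

39 ∈ K but its inverse 35 ∉ K, so K is not a subgroup.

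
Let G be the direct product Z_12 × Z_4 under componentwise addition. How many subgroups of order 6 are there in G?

|G| = 48 and 6 | 48, so subgroups of order 6 are possible by Lagrange.
The subgroups of order 6 are: {(0,0), (0,2), (4,0), (4,2), (8,0), (8,2)}; {(0,0), (2,0), (4,0), (6,0), (8,0), (10,0)}; {(0,0), (2,2), (4,0), (6,2), (8,0), (10,2)}.
So G has 3 subgroups of order 6.

3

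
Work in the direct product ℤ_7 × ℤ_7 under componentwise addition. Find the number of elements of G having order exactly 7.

An element (a,b) has order lcm(ord(a), ord(b)); count pairs with lcm equal to 7.
Enumerating gives 48 such elements.

48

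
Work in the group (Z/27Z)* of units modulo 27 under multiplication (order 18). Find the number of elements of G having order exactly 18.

6

The elements of order 18 are: 2, 5, 11, 14, 20, 23.
That's 6.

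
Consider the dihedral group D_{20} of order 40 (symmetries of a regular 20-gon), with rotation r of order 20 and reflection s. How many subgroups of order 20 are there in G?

3

|G| = 40 and 20 | 40, so subgroups of order 20 are possible by Lagrange.
The subgroups of order 20 are: {e, r, r^2, r^3, r^4, r^5, r^6, r^7, r^8, r^9, r^10, r^11, r^12, r^13, r^14, r^15, r^16, r^17, r^18, r^19}; {e, r^2, r^4, r^6, r^8, r^10, r^12, r^14, r^16, r^18, s, r^2s, r^4s, r^6s, r^8s, r^10s, r^12s, r^14s, r^16s, r^18s}; {e, r^2, r^4, r^6, r^8, r^10, r^12, r^14, r^16, r^18, rs, r^3s, r^5s, r^7s, r^9s, r^11s, r^13s, r^15s, r^17s, r^19s}.
So G has 3 subgroups of order 20.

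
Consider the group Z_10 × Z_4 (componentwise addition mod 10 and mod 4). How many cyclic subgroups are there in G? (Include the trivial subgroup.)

12

Each element a generates a cyclic subgroup ⟨a⟩; distinct elements may generate the same one (a cyclic group of order d has φ(d) generators).
Cyclic subgroups by order — order 1: 1; order 2: 3; order 4: 2; order 5: 1; order 10: 3; order 20: 2.
Total: 12.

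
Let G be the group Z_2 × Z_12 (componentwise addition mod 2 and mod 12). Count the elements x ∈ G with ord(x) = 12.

An element (a,b) has order lcm(ord(a), ord(b)); count pairs with lcm equal to 12.
Enumerating gives 8 such elements.

8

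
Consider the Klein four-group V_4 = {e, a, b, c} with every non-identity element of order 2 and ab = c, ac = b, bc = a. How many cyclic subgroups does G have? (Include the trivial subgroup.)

Each element a generates a cyclic subgroup ⟨a⟩; distinct elements may generate the same one (a cyclic group of order d has φ(d) generators).
Cyclic subgroups by order — order 1: 1; order 2: 3.
Total: 4.

4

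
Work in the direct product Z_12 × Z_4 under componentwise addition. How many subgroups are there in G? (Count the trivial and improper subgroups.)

|G| = 48, so by Lagrange every subgroup order divides 48. Divisors: 1, 2, 3, 4, 6, 8, 12, 16, 24, 48.
Subgroups by order — order 1: 1; order 2: 3; order 3: 1; order 4: 7; order 6: 3; order 8: 3; order 12: 7; order 16: 1; order 24: 3; order 48: 1.
Total: 1 + 3 + 1 + 7 + 3 + 3 + 7 + 1 + 3 + 1 = 30.

30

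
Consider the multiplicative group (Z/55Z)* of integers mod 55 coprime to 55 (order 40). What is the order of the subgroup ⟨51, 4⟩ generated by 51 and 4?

20

|⟨51⟩| = 10 and |⟨4⟩| = 10, so |H| is a multiple of lcm(10, 10) = 10 and divides |G| = 40.
Closing under the operation: H = {1, 4, 6, 9, 14, 16, 19, 21, 24, 26, 29, 31, 34, 36, 39, 41, 46, 49, 51, 54}, so |H| = 20.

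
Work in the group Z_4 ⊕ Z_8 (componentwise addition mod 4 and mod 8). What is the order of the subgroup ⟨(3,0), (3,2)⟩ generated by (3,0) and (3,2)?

16

|⟨(3,0)⟩| = 4 and |⟨(3,2)⟩| = 4, so |H| is a multiple of lcm(4, 4) = 4 and divides |G| = 32.
Closing under the operation: H = {(0,0), (0,2), (0,4), (0,6), (1,0), (1,2), (1,4), (1,6), (2,0), (2,2), (2,4), (2,6), (3,0), (3,2), (3,4), (3,6)}, so |H| = 16.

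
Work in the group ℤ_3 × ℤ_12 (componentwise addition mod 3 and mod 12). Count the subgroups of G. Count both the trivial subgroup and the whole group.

18

|G| = 36, so by Lagrange every subgroup order divides 36. Divisors: 1, 2, 3, 4, 6, 9, 12, 18, 36.
Subgroups by order — order 1: 1; order 2: 1; order 3: 4; order 4: 1; order 6: 4; order 9: 1; order 12: 4; order 18: 1; order 36: 1.
Total: 1 + 1 + 4 + 1 + 4 + 1 + 4 + 1 + 1 = 18.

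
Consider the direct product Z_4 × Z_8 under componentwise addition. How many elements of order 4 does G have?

An element (a,b) has order lcm(ord(a), ord(b)); count pairs with lcm equal to 4.
Enumerating gives 12 such elements.

12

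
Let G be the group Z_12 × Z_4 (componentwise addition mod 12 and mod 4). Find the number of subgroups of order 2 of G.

3

|G| = 48 and 2 | 48, so subgroups of order 2 are possible by Lagrange.
The subgroups of order 2 are: {(0,0), (0,2)}; {(0,0), (6,0)}; {(0,0), (6,2)}.
So G has 3 subgroups of order 2.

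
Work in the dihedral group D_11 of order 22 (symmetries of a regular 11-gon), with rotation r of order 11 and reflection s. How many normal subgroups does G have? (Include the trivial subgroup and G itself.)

3

G has 14 subgroups. Checking conjugation-invariance by order — order 1: 1/1 normal; order 2: 0/11 normal; order 11: 1/1 normal; order 22: 1/1 normal.
Total normal subgroups: 3.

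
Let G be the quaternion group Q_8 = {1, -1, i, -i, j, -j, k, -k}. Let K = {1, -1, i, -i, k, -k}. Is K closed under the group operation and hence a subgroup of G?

No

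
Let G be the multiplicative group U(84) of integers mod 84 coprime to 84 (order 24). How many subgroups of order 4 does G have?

|G| = 24 and 4 | 24, so subgroups of order 4 are possible by Lagrange.
The subgroups of order 4 are: {1, 13, 29, 41}; {1, 13, 43, 55}; {1, 13, 71, 83}; {1, 29, 43, 71}; … (7 in all).
So G has 7 subgroups of order 4.

7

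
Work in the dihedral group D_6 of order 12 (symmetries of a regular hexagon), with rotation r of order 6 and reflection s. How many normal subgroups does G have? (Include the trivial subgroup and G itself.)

7

G has 16 subgroups. Checking conjugation-invariance by order — order 1: 1/1 normal; order 2: 1/7 normal; order 3: 1/1 normal; order 4: 0/3 normal; order 6: 3/3 normal; order 12: 1/1 normal.
Total normal subgroups: 7.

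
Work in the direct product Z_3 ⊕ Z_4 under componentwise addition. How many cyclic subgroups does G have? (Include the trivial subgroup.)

Each element a generates a cyclic subgroup ⟨a⟩; distinct elements may generate the same one (a cyclic group of order d has φ(d) generators).
Cyclic subgroups by order — order 1: 1; order 2: 1; order 3: 1; order 4: 1; order 6: 1; order 12: 1.
Total: 6.

6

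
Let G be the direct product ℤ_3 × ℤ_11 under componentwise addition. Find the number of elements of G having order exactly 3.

An element (a,b) has order lcm(ord(a), ord(b)); count pairs with lcm equal to 3.
Enumerating gives 2 such elements.

2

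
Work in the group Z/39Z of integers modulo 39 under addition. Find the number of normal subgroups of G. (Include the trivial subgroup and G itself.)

G is abelian, so every subgroup is normal.
G has 4 subgroups in total, hence 4 normal subgroups.

4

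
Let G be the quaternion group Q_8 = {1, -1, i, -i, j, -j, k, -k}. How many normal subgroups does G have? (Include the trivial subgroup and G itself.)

6

G has 6 subgroups. Checking conjugation-invariance by order — order 1: 1/1 normal; order 2: 1/1 normal; order 4: 3/3 normal; order 8: 1/1 normal.
Total normal subgroups: 6.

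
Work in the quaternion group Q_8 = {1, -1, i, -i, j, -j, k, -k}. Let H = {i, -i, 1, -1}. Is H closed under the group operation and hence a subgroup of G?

Yes

|H| = 4 divides |G| = 8, consistent with Lagrange.
H contains the identity, every element's inverse is in H, and H is closed under ·: it is a subgroup.
In fact H = ⟨-i⟩.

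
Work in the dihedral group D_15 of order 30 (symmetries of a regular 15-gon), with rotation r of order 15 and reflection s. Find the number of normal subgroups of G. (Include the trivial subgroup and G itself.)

5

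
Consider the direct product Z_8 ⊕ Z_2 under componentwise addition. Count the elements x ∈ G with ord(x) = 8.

8

An element (a,b) has order lcm(ord(a), ord(b)); count pairs with lcm equal to 8.
Enumerating gives 8 such elements.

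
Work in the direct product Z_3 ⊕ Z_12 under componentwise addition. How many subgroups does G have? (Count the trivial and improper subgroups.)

18

|G| = 36, so by Lagrange every subgroup order divides 36. Divisors: 1, 2, 3, 4, 6, 9, 12, 18, 36.
Subgroups by order — order 1: 1; order 2: 1; order 3: 4; order 4: 1; order 6: 4; order 9: 1; order 12: 4; order 18: 1; order 36: 1.
Total: 1 + 1 + 4 + 1 + 4 + 1 + 4 + 1 + 1 = 18.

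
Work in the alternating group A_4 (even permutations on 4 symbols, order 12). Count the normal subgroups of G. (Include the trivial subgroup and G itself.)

3

G has 10 subgroups. Checking conjugation-invariance by order — order 1: 1/1 normal; order 2: 0/3 normal; order 3: 0/4 normal; order 4: 1/1 normal; order 12: 1/1 normal.
Total normal subgroups: 3.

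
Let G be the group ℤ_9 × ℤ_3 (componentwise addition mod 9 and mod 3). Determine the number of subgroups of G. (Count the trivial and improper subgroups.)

10

|G| = 27, so by Lagrange every subgroup order divides 27. Divisors: 1, 3, 9, 27.
Subgroups by order — order 1: 1; order 3: 4; order 9: 4; order 27: 1.
Total: 1 + 4 + 4 + 1 = 10.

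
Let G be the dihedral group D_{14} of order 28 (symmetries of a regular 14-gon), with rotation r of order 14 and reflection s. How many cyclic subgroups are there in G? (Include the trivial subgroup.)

18

Group the elements of G by the cyclic subgroup they generate; each cyclic subgroup of order d accounts for φ(d) elements.
Cyclic subgroups by order — order 1: 1; order 2: 15; order 7: 1; order 14: 1.
Total: 18.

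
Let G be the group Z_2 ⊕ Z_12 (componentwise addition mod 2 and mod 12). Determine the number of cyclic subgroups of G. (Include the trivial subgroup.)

12

Group the elements of G by the cyclic subgroup they generate; each cyclic subgroup of order d accounts for φ(d) elements.
Cyclic subgroups by order — order 1: 1; order 2: 3; order 3: 1; order 4: 2; order 6: 3; order 12: 2.
Total: 12.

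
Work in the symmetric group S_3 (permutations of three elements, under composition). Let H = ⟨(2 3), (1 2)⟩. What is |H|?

6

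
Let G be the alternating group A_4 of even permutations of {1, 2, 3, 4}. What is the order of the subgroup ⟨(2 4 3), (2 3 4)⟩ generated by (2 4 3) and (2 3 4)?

3

|⟨(2 4 3)⟩| = 3 and |⟨(2 3 4)⟩| = 3, so |H| is a multiple of lcm(3, 3) = 3 and divides |G| = 12.
Closing under the operation: H = {e, (2 3 4), (2 4 3)}, so |H| = 3.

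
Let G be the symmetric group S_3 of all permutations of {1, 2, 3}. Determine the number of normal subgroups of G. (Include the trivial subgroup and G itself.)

G has 6 subgroups. Checking conjugation-invariance by order — order 1: 1/1 normal; order 2: 0/3 normal; order 3: 1/1 normal; order 6: 1/1 normal.
Total normal subgroups: 3.

3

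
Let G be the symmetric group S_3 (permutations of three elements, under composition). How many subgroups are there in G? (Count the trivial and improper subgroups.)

6

|G| = 6, so by Lagrange every subgroup order divides 6. Divisors: 1, 2, 3, 6.
Subgroups by order — order 1: 1; order 2: 3; order 3: 1; order 6: 1.
Total: 1 + 3 + 1 + 1 = 6.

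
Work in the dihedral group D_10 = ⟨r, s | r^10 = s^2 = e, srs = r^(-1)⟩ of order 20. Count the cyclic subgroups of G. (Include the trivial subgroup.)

14

Each element a generates a cyclic subgroup ⟨a⟩; distinct elements may generate the same one (a cyclic group of order d has φ(d) generators).
Cyclic subgroups by order — order 1: 1; order 2: 11; order 5: 1; order 10: 1.
Total: 14.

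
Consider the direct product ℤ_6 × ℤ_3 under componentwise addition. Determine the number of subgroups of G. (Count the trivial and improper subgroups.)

12

|G| = 18, so by Lagrange every subgroup order divides 18. Divisors: 1, 2, 3, 6, 9, 18.
Subgroups by order — order 1: 1; order 2: 1; order 3: 4; order 6: 4; order 9: 1; order 18: 1.
Total: 1 + 1 + 4 + 4 + 1 + 1 = 12.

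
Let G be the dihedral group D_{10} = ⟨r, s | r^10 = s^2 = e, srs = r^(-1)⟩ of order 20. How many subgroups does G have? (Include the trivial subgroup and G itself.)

|G| = 20, so by Lagrange every subgroup order divides 20. Divisors: 1, 2, 4, 5, 10, 20.
Subgroups by order — order 1: 1; order 2: 11; order 4: 5; order 5: 1; order 10: 3; order 20: 1.
Total: 1 + 11 + 5 + 1 + 3 + 1 = 22.

22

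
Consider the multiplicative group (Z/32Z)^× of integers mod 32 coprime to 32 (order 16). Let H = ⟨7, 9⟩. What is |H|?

8

|⟨7⟩| = 4 and |⟨9⟩| = 4, so |H| is a multiple of lcm(4, 4) = 4 and divides |G| = 16.
Closing under the operation: H = {1, 7, 9, 15, 17, 23, 25, 31}, so |H| = 8.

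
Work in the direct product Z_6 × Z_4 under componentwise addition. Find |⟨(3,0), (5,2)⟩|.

12

|⟨(3,0)⟩| = 2 and |⟨(5,2)⟩| = 6, so |H| is a multiple of lcm(2, 6) = 6 and divides |G| = 24.
Closing under the operation: H = {(0,0), (0,2), (1,0), (1,2), (2,0), (2,2), (3,0), (3,2), (4,0), (4,2), (5,0), (5,2)}, so |H| = 12.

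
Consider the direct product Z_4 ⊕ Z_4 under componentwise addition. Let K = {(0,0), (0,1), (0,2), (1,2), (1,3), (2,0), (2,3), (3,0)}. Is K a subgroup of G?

(0,1) ∈ K but its inverse (0,3) ∉ K, so K is not a subgroup.

No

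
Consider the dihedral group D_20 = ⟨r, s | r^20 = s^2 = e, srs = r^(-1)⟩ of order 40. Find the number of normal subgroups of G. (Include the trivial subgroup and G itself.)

9

G has 48 subgroups. Checking conjugation-invariance by order — order 1: 1/1 normal; order 2: 1/21 normal; order 4: 1/11 normal; order 5: 1/1 normal; order 8: 0/5 normal; order 10: 1/5 normal; order 20: 3/3 normal; order 40: 1/1 normal.
Total normal subgroups: 9.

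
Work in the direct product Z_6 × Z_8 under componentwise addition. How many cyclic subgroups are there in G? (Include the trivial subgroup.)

16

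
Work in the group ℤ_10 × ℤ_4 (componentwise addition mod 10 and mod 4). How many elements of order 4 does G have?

An element (a,b) has order lcm(ord(a), ord(b)); count pairs with lcm equal to 4.
Enumerating gives 4 such elements.

4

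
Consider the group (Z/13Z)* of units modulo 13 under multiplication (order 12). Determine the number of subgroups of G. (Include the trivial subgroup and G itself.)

6

|G| = 12, so by Lagrange every subgroup order divides 12. Divisors: 1, 2, 3, 4, 6, 12.
Subgroups by order — order 1: 1; order 2: 1; order 3: 1; order 4: 1; order 6: 1; order 12: 1.
Total: 1 + 1 + 1 + 1 + 1 + 1 = 6.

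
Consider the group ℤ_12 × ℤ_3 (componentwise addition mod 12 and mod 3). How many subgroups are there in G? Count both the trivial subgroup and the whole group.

|G| = 36, so by Lagrange every subgroup order divides 36. Divisors: 1, 2, 3, 4, 6, 9, 12, 18, 36.
Subgroups by order — order 1: 1; order 2: 1; order 3: 4; order 4: 1; order 6: 4; order 9: 1; order 12: 4; order 18: 1; order 36: 1.
Total: 1 + 1 + 4 + 1 + 4 + 1 + 4 + 1 + 1 = 18.

18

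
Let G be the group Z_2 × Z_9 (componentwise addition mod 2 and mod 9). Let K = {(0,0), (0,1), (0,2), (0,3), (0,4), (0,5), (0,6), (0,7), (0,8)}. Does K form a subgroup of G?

|K| = 9 divides |G| = 18, consistent with Lagrange.
K contains the identity, every element's inverse is in K, and K is closed under +: it is a subgroup.
In fact K = ⟨(0,1)⟩.

Yes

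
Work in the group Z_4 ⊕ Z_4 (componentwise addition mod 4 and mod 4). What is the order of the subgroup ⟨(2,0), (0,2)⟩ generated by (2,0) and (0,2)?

4

|⟨(2,0)⟩| = 2 and |⟨(0,2)⟩| = 2, so |H| is a multiple of lcm(2, 2) = 2 and divides |G| = 16.
Closing under the operation: H = {(0,0), (0,2), (2,0), (2,2)}, so |H| = 4.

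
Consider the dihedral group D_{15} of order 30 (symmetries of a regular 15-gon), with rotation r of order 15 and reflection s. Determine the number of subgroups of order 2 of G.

15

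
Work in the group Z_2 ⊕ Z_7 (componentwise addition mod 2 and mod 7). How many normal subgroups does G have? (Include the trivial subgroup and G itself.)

G is abelian, so every subgroup is normal.
G has 4 subgroups in total, hence 4 normal subgroups.

4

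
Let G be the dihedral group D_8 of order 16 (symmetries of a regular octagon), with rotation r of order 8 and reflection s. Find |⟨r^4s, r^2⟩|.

|⟨r^4s⟩| = 2 and |⟨r^2⟩| = 4, so |H| is a multiple of lcm(2, 4) = 4 and divides |G| = 16.
Closing under the operation: H = {e, r^2, r^4, r^6, s, r^2s, r^4s, r^6s}, so |H| = 8.

8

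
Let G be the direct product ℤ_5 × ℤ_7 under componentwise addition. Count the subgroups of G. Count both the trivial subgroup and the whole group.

4

|G| = 35, so by Lagrange every subgroup order divides 35. Divisors: 1, 5, 7, 35.
Subgroups by order — order 1: 1; order 5: 1; order 7: 1; order 35: 1.
Total: 1 + 1 + 1 + 1 = 4.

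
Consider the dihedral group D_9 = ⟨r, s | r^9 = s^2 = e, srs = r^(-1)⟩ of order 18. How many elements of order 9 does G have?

6

The elements of order 9 are: r, r^2, r^4, r^5, r^7, r^8.
That's 6.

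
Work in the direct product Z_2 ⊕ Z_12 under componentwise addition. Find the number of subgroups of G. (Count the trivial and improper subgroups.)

|G| = 24, so by Lagrange every subgroup order divides 24. Divisors: 1, 2, 3, 4, 6, 8, 12, 24.
Subgroups by order — order 1: 1; order 2: 3; order 3: 1; order 4: 3; order 6: 3; order 8: 1; order 12: 3; order 24: 1.
Total: 1 + 3 + 1 + 3 + 3 + 1 + 3 + 1 = 16.

16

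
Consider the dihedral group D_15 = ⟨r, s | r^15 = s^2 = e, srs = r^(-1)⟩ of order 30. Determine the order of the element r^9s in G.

2

Computing powers of r^9s: the smallest k with (r^9s)^k = e is k = 2.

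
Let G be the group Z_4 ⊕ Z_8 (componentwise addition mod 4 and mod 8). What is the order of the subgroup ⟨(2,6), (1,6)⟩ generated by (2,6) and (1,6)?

16

|⟨(2,6)⟩| = 4 and |⟨(1,6)⟩| = 4, so |H| is a multiple of lcm(4, 4) = 4 and divides |G| = 32.
Closing under the operation: H = {(0,0), (0,2), (0,4), (0,6), (1,0), (1,2), (1,4), (1,6), (2,0), (2,2), (2,4), (2,6), (3,0), (3,2), (3,4), (3,6)}, so |H| = 16.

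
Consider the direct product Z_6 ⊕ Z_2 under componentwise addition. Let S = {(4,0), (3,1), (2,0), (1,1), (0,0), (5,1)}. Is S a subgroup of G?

Yes

|S| = 6 divides |G| = 12, consistent with Lagrange.
S contains the identity, every element's inverse is in S, and S is closed under +: it is a subgroup.
In fact S = ⟨(1,1)⟩.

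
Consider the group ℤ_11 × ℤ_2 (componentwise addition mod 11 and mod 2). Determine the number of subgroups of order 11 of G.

1

|G| = 22 and 11 | 22, so subgroups of order 11 are possible by Lagrange.
The subgroups of order 11 are: {(0,0), (1,0), (2,0), (3,0), (4,0), (5,0), (6,0), (7,0), (8,0), (9,0), (10,0)}.
So G has 1 subgroup of order 11.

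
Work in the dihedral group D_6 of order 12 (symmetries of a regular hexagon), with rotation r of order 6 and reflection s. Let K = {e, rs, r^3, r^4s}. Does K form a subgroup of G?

Yes

|K| = 4 divides |G| = 12, consistent with Lagrange.
K contains the identity, every element's inverse is in K, and K is closed under ·: it is a subgroup.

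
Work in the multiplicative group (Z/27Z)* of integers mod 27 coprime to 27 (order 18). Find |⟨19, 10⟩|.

3

|⟨19⟩| = 3 and |⟨10⟩| = 3, so |H| is a multiple of lcm(3, 3) = 3 and divides |G| = 18.
Closing under the operation: H = {1, 10, 19}, so |H| = 3.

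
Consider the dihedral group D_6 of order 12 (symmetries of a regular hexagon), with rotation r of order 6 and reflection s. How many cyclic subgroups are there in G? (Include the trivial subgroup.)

Each element a generates a cyclic subgroup ⟨a⟩; distinct elements may generate the same one (a cyclic group of order d has φ(d) generators).
Cyclic subgroups by order — order 1: 1; order 2: 7; order 3: 1; order 6: 1.
Total: 10.

10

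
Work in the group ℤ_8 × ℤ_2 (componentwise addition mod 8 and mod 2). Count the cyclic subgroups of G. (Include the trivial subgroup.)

Group the elements of G by the cyclic subgroup they generate; each cyclic subgroup of order d accounts for φ(d) elements.
Cyclic subgroups by order — order 1: 1; order 2: 3; order 4: 2; order 8: 2.
Total: 8.

8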